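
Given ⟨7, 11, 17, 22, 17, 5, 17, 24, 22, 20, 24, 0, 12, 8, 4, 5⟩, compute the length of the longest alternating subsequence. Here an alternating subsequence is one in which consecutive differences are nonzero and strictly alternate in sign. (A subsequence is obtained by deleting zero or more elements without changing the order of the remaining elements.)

10

A longest alternating subsequence is 7, 22, 17, 24, 22, 24, 0, 12, 4, 5 (positions 1,4,5,8,9,11,12,13,15,16); its 9 consecutive differences strictly alternate in sign, and length 10 is optimal.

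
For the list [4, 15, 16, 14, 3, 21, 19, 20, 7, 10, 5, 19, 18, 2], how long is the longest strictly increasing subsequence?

5

One longest increasing subsequence is 4, 15, 16, 19, 20 (positions 1,2,3,7,8), of length 5; no longer one exists.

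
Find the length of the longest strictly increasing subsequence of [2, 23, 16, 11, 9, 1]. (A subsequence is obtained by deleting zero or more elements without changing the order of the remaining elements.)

2

One longest increasing subsequence is 2, 23 (positions 1,2), of length 2; no longer one exists.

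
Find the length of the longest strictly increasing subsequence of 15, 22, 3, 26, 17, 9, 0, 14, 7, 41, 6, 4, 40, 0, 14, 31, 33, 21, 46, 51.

7

Scanning left to right, the best length ending at each element is: 15→1, 22→2, 3→1, 26→3, 17→2, 9→2, 0→1, 14→3, 7→2, 41→4, 6→2, 4→2, 40→4, 0→1, 14→3, 31→4, 33→5, 21→4, 46→6, 51→7.
So the longest increasing subsequence has length 7, e.g. 15, 22, 26, 31, 33, 46, 51.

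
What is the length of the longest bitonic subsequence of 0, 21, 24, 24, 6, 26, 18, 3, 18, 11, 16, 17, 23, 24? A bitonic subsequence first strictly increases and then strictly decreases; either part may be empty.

7

One longest bitonic subsequence is 0, 6, 11, 16, 17, 23, 24 (positions 1,5,10,11,12,13,14): it rises to 24 then falls. Length 7 is optimal.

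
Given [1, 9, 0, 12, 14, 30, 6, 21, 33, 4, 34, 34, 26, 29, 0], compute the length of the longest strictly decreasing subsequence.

4

Let dp[i] be the longest decreasing subsequence ending at position i. Then dp = [1, 1, 2, 1, 1, 1, 2, 2, 1, 3, 1, 1, 2, 2, 4].
The maximum is 4; one witness is 9, 6, 4, 0 at positions 2,7,10,15.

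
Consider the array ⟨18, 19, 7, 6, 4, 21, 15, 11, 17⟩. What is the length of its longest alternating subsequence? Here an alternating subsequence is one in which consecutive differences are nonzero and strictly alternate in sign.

6

Track the best alternating length ending on an up-step vs a down-step at each position: up/down = 1/1, 2/1, 1/3, 1/3, 1/3, 4/1, 4/5, 4/5, 6/5.
The maximum over both is 6; one such subsequence is 18, 19, 7, 21, 15, 17.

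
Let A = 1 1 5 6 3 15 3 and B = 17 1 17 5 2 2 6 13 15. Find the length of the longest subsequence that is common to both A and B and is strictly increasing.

4

For each value that appears in both, track the longest common increasing run ending there.
The best achievable length is 4; one witness is 1, 5, 6, 15 (A-positions 1,3,4,6, B-positions 2,4,7,9).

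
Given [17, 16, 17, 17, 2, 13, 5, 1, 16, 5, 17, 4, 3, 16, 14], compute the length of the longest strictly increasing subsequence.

Let dp[i] be the longest increasing subsequence ending at position i. Then dp = [1, 1, 2, 2, 1, 2, 2, 1, 3, 2, 4, 2, 2, 3, 3].
The maximum is 4; one witness is 2, 13, 16, 17 at positions 5,6,9,11.

4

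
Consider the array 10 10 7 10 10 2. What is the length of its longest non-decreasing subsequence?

One longest non-decreasing subsequence is 10, 10, 10, 10 (positions 1,2,4,5), of length 4; no longer one exists.

4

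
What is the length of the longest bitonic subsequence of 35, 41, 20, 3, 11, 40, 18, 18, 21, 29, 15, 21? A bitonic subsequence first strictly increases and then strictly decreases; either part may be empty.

Let inc[i] be the LIS ending at i and dec[i] the longest strictly decreasing subsequence starting at i. inc = [1, 2, 1, 1, 2, 3, 3, 3, 4, 5, 3, 4], dec = [4, 4, 3, 1, 1, 3, 2, 2, 2, 2, 1, 1].
max_i inc[i]+dec[i]−1 = 6, with one witness 3, 11, 18, 21, 29, 21.

6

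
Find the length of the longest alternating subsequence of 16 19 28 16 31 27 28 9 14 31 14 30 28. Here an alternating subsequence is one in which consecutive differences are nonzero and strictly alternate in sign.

11

Track the best alternating length ending on an up-step vs a down-step at each position: up/down = 1/1, 2/1, 2/1, 1/3, 4/1, 4/5, 6/5, 1/7, 8/7, 8/1, 8/9, 10/9, 10/11.
The maximum over both is 11; one such subsequence is 16, 19, 16, 31, 27, 28, 9, 31, 14, 30, 28.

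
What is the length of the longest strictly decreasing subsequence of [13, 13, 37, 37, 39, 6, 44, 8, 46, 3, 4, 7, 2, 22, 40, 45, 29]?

One longest decreasing subsequence is 13, 6, 3, 2 (positions 1,6,10,13), of length 4; no longer one exists.

4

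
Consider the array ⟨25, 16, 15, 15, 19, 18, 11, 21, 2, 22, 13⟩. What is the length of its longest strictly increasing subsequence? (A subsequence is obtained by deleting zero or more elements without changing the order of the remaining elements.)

4

Let dp[i] be the longest increasing subsequence ending at position i. Then dp = [1, 1, 1, 1, 2, 2, 1, 3, 1, 4, 2].
The maximum is 4; one witness is 16, 19, 21, 22 at positions 2,5,8,10.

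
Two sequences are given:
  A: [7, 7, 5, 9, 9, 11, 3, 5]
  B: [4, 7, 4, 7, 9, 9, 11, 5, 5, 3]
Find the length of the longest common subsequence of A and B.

Backtracking the LCS table gives one alignment: 7 (A1,B2) → 7 (A2,B4) → 9 (A4,B5) → 9 (A5,B6) → 11 (A6,B7) → 3 (A7,B10).
So the longest common subsequence has length 6.

6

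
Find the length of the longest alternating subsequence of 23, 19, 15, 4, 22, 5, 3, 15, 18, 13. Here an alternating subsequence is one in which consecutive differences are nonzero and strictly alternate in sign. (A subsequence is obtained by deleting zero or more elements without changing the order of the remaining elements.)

6

Track the best alternating length ending on an up-step vs a down-step at each position: up/down = 1/1, 1/2, 1/2, 1/2, 3/2, 3/4, 1/4, 5/4, 5/4, 5/6.
The maximum over both is 6; one such subsequence is 23, 19, 22, 5, 15, 13.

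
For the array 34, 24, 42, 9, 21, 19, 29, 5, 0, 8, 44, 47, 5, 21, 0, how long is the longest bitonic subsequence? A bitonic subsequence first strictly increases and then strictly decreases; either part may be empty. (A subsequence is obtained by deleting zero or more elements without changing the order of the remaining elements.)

7

One longest bitonic subsequence is 34, 24, 21, 19, 8, 5, 0 (positions 1,2,5,6,10,13,15): it rises to 34 then falls. Length 7 is optimal.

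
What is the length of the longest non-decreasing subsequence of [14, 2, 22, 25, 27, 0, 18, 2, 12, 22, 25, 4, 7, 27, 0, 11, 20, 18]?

Scanning left to right, the best length ending at each element is: 14→1, 2→1, 22→2, 25→3, 27→4, 0→1, 18→2, 2→2, 12→3, 22→4, 25→5, 4→3, 7→4, 27→6, 0→2, 11→5, 20→6, 18→6.
So the longest non-decreasing subsequence has length 6, e.g. 2, 2, 12, 22, 25, 27.

6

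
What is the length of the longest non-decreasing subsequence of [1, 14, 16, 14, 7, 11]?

3

Let dp[i] be the longest non-decreasing subsequence ending at position i. Then dp = [1, 2, 3, 3, 2, 3].
The maximum is 3; one witness is 1, 14, 16 at positions 1,2,3.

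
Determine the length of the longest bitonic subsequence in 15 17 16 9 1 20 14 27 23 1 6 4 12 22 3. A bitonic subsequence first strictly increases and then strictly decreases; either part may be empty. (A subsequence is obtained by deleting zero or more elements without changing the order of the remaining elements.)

Let inc[i] be the LIS ending at i and dec[i] the longest strictly decreasing subsequence starting at i. inc = [1, 2, 2, 1, 1, 3, 2, 4, 4, 1, 2, 2, 3, 4, 2], dec = [5, 6, 5, 4, 1, 5, 4, 5, 4, 1, 3, 2, 2, 2, 1].
max_i inc[i]+dec[i]−1 = 8, with one witness 15, 17, 20, 27, 23, 6, 4, 3.

8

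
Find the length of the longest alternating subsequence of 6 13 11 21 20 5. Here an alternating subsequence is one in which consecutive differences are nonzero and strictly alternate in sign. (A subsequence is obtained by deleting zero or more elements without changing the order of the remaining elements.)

5

A longest alternating subsequence is 6, 13, 11, 21, 20 (positions 1,2,3,4,5); its 4 consecutive differences strictly alternate in sign, and length 5 is optimal.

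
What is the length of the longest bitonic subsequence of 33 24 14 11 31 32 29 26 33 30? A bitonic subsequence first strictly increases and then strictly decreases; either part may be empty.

Let inc[i] be the LIS ending at i and dec[i] the longest strictly decreasing subsequence starting at i. inc = [1, 1, 1, 1, 2, 3, 2, 2, 4, 3], dec = [4, 3, 2, 1, 3, 3, 2, 1, 2, 1].
max_i inc[i]+dec[i]−1 = 5, with one witness 24, 31, 32, 29, 26.

5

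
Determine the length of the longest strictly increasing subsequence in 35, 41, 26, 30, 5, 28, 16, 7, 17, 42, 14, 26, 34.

5

Let dp[i] be the longest increasing subsequence ending at position i. Then dp = [1, 2, 1, 2, 1, 2, 2, 2, 3, 4, 3, 4, 5].
The maximum is 5; one witness is 5, 16, 17, 26, 34 at positions 5,7,9,12,13.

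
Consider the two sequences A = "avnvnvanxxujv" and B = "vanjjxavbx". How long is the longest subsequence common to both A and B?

5

Backtracking the LCS table gives one alignment: v (A6,B1) → a (A7,B2) → n (A8,B3) → x (A9,B6) → x (A10,B10).
So the longest common subsequence has length 5.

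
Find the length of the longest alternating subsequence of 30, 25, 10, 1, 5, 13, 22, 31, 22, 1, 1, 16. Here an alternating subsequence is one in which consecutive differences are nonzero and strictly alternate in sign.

5

Track the best alternating length ending on an up-step vs a down-step at each position: up/down = 1/1, 1/2, 1/2, 1/2, 3/2, 3/2, 3/2, 3/1, 3/4, 1/4, 1/4, 5/4.
The maximum over both is 5; one such subsequence is 30, 1, 5, 1, 16.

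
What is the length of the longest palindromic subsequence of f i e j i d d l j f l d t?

6

Using dp[i][j] = 2 + dp[i+1][j−1] if the ends match, else max(dp[i+1][j], dp[i][j−1]):
dp[1][13] = 6. A witness is fjddjf at positions 1,4,6,7,9,10.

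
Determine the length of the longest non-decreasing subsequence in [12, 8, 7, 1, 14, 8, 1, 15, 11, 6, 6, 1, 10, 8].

5

One longest non-decreasing subsequence is 1, 1, 6, 6, 10 (positions 4,7,10,11,13), of length 5; no longer one exists.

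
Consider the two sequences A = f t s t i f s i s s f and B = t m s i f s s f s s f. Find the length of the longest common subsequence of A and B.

Backtracking the LCS table gives one alignment: t (A2,B1) → s (A3,B3) → i (A5,B4) → f (A6,B5) → s (A7,B7) → s (A9,B9) → s (A10,B10) → f (A11,B11).
So the longest common subsequence has length 8.

8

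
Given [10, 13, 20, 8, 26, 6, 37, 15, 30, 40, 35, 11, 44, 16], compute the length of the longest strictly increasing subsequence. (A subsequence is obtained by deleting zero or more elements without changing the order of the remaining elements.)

One longest increasing subsequence is 10, 13, 20, 26, 37, 40, 44 (positions 1,2,3,5,7,10,13), of length 7; no longer one exists.

7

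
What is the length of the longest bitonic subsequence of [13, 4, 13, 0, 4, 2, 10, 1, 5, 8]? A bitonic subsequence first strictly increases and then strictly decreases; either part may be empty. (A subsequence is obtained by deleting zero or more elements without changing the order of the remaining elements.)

5

One longest bitonic subsequence is 4, 13, 4, 2, 1 (positions 2,3,5,6,8): it rises to 13 then falls. Length 5 is optimal.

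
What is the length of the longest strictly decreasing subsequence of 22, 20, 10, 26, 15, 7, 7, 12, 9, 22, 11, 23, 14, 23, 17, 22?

5

Let dp[i] be the longest decreasing subsequence ending at position i. Then dp = [1, 2, 3, 1, 3, 4, 4, 4, 5, 2, 5, 2, 4, 2, 3, 3].
The maximum is 5; one witness is 22, 20, 15, 12, 9 at positions 1,2,5,8,9.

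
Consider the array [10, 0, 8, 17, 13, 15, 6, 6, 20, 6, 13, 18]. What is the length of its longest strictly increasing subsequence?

5

Scanning left to right, the best length ending at each element is: 10→1, 0→1, 8→2, 17→3, 13→3, 15→4, 6→2, 6→2, 20→5, 6→2, 13→3, 18→5.
So the longest increasing subsequence has length 5, e.g. 0, 8, 13, 15, 20.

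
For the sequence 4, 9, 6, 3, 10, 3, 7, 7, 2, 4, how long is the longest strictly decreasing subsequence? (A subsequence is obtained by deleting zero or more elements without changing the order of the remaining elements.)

One longest decreasing subsequence is 9, 6, 3, 2 (positions 2,3,4,9), of length 4; no longer one exists.

4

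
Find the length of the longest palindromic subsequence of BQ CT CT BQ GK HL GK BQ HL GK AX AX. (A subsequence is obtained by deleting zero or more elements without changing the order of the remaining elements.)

One longest palindromic subsequence is GK HL BQ HL GK (positions 5,6,8,9,10); it reads the same forward and backward, and the interval DP gives dp[1][12] = 5.

5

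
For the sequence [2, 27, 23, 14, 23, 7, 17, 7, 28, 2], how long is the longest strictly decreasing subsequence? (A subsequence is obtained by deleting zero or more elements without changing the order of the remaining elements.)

Scanning left to right, the best length ending at each element is: 2→1, 27→1, 23→2, 14→3, 23→2, 7→4, 17→3, 7→4, 28→1, 2→5.
So the longest decreasing subsequence has length 5, e.g. 27, 23, 14, 7, 2.

5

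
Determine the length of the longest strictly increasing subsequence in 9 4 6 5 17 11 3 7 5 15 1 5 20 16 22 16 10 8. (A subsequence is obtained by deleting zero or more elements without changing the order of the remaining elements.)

6

One longest increasing subsequence is 4, 6, 11, 15, 20, 22 (positions 2,3,6,10,13,15), of length 6; no longer one exists.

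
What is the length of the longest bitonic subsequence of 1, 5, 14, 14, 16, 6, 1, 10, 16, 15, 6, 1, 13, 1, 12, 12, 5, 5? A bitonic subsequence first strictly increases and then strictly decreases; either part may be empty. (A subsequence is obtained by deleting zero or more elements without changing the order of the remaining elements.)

One longest bitonic subsequence is 1, 5, 6, 10, 16, 15, 13, 12, 5 (positions 1,2,6,8,9,10,13,16,18): it rises to 16 then falls. Length 9 is optimal.

9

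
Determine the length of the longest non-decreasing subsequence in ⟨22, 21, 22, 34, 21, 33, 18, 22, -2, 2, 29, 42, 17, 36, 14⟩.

Scanning left to right, the best length ending at each element is: 22→1, 21→1, 22→2, 34→3, 21→2, 33→3, 18→1, 22→3, -2→1, 2→2, 29→4, 42→5, 17→3, 36→5, 14→3.
So the longest non-decreasing subsequence has length 5, e.g. 22, 22, 22, 29, 42.

5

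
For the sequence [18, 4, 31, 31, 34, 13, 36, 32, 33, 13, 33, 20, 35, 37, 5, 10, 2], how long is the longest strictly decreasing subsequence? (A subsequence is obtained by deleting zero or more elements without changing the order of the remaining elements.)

5

One longest decreasing subsequence is 34, 32, 13, 5, 2 (positions 5,8,10,15,17), of length 5; no longer one exists.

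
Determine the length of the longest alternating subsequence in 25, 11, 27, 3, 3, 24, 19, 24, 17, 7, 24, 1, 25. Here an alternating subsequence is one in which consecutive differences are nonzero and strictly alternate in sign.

11

A longest alternating subsequence is 25, 11, 27, 3, 24, 19, 24, 17, 24, 1, 25 (positions 1,2,3,4,6,7,8,9,11,12,13); its 10 consecutive differences strictly alternate in sign, and length 11 is optimal.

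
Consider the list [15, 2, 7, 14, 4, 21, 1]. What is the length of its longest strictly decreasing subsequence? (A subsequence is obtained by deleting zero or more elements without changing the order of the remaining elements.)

One longest decreasing subsequence is 15, 7, 4, 1 (positions 1,3,5,7), of length 4; no longer one exists.

4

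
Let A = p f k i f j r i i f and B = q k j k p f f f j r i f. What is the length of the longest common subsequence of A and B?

A longest common subsequence is pffjrif (length 7); the LCS DP confirms no longer common subsequence exists.

7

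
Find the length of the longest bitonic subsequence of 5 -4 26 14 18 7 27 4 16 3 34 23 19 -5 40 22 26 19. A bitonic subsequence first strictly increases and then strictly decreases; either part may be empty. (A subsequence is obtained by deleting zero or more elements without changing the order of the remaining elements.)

8

Let inc[i] be the LIS ending at i and dec[i] the longest strictly decreasing subsequence starting at i. inc = [1, 1, 2, 2, 3, 2, 4, 2, 3, 2, 5, 4, 4, 1, 6, 5, 6, 4], dec = [4, 2, 6, 5, 5, 4, 4, 3, 3, 2, 4, 3, 2, 1, 3, 2, 2, 1].
max_i inc[i]+dec[i]−1 = 8, with one witness 5, 14, 18, 27, 34, 23, 22, 19.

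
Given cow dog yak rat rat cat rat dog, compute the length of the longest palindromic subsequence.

Using dp[i][j] = 2 + dp[i+1][j−1] if the ends match, else max(dp[i+1][j], dp[i][j−1]):
dp[1][8] = 5. A witness is dog rat cat rat dog at positions 2,4,6,7,8.

5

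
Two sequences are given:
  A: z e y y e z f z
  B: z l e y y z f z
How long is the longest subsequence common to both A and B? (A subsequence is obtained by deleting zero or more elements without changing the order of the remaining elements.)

Backtracking the LCS table gives one alignment: z (A1,B1) → e (A2,B3) → y (A3,B4) → y (A4,B5) → z (A6,B6) → f (A7,B7) → z (A8,B8).
So the longest common subsequence has length 7.

7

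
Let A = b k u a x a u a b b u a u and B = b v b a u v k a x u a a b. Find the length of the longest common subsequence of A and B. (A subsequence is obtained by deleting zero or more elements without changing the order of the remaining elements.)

Backtracking the LCS table gives one alignment: b (A1,B3) → k (A2,B7) → a (A4,B8) → x (A5,B9) → a (A6,B11) → a (A8,B12) → b (A10,B13).
So the longest common subsequence has length 7.

7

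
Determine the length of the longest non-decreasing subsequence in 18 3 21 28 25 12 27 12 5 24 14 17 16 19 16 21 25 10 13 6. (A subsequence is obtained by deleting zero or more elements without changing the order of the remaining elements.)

8

Let dp[i] be the longest non-decreasing subsequence ending at position i. Then dp = [1, 1, 2, 3, 3, 2, 4, 3, 2, 4, 4, 5, 5, 6, 6, 7, 8, 3, 4, 3].
The maximum is 8; one witness is 3, 12, 12, 14, 17, 19, 21, 25 at positions 2,6,8,11,12,14,16,17.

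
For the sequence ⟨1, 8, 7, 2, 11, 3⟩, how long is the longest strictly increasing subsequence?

Let dp[i] be the longest increasing subsequence ending at position i. Then dp = [1, 2, 2, 2, 3, 3].
The maximum is 3; one witness is 1, 8, 11 at positions 1,2,5.

3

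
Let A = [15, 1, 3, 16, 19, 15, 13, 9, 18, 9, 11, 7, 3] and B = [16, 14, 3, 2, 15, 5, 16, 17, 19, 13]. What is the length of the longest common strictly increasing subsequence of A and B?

For each value that appears in both, track the longest common increasing run ending there.
The best achievable length is 3; one witness is 3, 16, 19 (A-positions 3,4,5, B-positions 3,7,9).

3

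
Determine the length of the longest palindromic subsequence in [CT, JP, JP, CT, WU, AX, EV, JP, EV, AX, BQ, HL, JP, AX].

7

Using dp[i][j] = 2 + dp[i+1][j−1] if the ends match, else max(dp[i+1][j], dp[i][j−1]):
dp[1][14] = 7. A witness is JP AX EV JP EV AX JP at positions 3,6,7,8,9,10,13.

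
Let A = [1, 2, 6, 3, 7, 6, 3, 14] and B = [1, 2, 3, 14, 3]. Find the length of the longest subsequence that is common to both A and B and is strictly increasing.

A longest common strictly increasing subsequence is 1, 2, 3, 14 (length 4); it appears in order in both A and B, and no longer such subsequence exists.

4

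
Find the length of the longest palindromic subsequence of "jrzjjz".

4

Using dp[i][j] = 2 + dp[i+1][j−1] if the ends match, else max(dp[i+1][j], dp[i][j−1]):
dp[1][6] = 4. A witness is zjjz at positions 3,4,5,6.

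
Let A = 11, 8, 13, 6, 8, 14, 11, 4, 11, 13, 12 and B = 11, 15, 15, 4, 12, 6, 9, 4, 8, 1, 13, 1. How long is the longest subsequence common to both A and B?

4

A longest common subsequence is 11, 6, 8, 13 (length 4); the LCS DP confirms no longer common subsequence exists.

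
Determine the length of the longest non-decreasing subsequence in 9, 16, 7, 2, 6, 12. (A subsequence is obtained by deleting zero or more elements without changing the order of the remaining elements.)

One longest non-decreasing subsequence is 2, 6, 12 (positions 4,5,6), of length 3; no longer one exists.

3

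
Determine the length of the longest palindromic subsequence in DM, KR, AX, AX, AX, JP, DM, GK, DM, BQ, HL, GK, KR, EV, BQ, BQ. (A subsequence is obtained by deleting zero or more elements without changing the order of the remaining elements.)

5

One longest palindromic subsequence is KR GK HL GK KR (positions 2,8,11,12,13); it reads the same forward and backward, and the interval DP gives dp[1][16] = 5.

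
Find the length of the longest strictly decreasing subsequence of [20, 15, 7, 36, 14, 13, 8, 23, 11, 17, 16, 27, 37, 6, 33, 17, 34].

One longest decreasing subsequence is 20, 15, 14, 13, 8, 6 (positions 1,2,5,6,7,14), of length 6; no longer one exists.

6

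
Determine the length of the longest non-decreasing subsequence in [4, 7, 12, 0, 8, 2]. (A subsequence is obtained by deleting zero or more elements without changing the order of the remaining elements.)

Let dp[i] be the longest non-decreasing subsequence ending at position i. Then dp = [1, 2, 3, 1, 3, 2].
The maximum is 3; one witness is 4, 7, 12 at positions 1,2,3.

3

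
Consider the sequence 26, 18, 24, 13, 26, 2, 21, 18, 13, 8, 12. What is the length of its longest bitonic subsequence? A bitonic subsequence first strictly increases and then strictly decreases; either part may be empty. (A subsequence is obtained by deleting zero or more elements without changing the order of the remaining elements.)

7

Let inc[i] be the LIS ending at i and dec[i] the longest strictly decreasing subsequence starting at i. inc = [1, 1, 2, 1, 3, 1, 2, 2, 2, 2, 3], dec = [6, 3, 5, 2, 5, 1, 4, 3, 2, 1, 1].
max_i inc[i]+dec[i]−1 = 7, with one witness 18, 24, 26, 21, 18, 13, 12.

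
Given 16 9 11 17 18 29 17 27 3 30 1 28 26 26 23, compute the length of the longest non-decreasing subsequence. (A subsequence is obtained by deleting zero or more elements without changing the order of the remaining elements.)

One longest non-decreasing subsequence is 9, 11, 17, 18, 29, 30 (positions 2,3,4,5,6,10), of length 6; no longer one exists.

6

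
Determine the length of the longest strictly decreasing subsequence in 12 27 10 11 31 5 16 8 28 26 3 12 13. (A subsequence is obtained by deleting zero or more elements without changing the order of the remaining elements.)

Let dp[i] be the longest decreasing subsequence ending at position i. Then dp = [1, 1, 2, 2, 1, 3, 2, 3, 2, 3, 4, 4, 4].
The maximum is 4; one witness is 12, 10, 5, 3 at positions 1,3,6,11.

4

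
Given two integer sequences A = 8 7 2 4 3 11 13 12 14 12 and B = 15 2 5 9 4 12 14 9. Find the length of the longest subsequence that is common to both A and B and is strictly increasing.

For each value that appears in both, track the longest common increasing run ending there.
The best achievable length is 4; one witness is 2, 4, 12, 14 (A-positions 3,4,8,9, B-positions 2,5,6,7).

4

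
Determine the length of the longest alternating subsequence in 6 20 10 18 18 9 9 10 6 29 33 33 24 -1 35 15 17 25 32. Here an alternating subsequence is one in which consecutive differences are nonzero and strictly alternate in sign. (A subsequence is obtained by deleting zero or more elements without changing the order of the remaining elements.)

12

A longest alternating subsequence is 6, 20, 10, 18, 9, 10, 6, 29, 24, 35, 15, 17 (positions 1,2,3,4,6,8,9,10,13,15,16,17); its 11 consecutive differences strictly alternate in sign, and length 12 is optimal.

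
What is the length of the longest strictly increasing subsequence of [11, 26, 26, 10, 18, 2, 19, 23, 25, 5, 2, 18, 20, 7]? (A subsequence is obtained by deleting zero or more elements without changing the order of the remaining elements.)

5

Scanning left to right, the best length ending at each element is: 11→1, 26→2, 26→2, 10→1, 18→2, 2→1, 19→3, 23→4, 25→5, 5→2, 2→1, 18→3, 20→4, 7→3.
So the longest increasing subsequence has length 5, e.g. 11, 18, 19, 23, 25.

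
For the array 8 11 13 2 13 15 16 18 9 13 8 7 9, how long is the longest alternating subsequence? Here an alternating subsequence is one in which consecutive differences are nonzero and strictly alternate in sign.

8

A longest alternating subsequence is 8, 11, 2, 13, 9, 13, 8, 9 (positions 1,2,4,5,9,10,11,13); its 7 consecutive differences strictly alternate in sign, and length 8 is optimal.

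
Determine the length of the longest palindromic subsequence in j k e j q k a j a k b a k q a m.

Using dp[i][j] = 2 + dp[i+1][j−1] if the ends match, else max(dp[i+1][j], dp[i][j−1]):
dp[1][16] = 7. A witness is qkabakq at positions 5,6,7,11,12,13,14.

7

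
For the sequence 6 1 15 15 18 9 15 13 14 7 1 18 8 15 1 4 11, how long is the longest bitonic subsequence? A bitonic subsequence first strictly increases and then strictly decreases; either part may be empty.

Let inc[i] be the LIS ending at i and dec[i] the longest strictly decreasing subsequence starting at i. inc = [1, 1, 2, 2, 3, 2, 3, 3, 4, 2, 1, 5, 3, 5, 1, 2, 4], dec = [2, 1, 4, 4, 5, 3, 4, 3, 3, 2, 1, 3, 2, 2, 1, 1, 1].
max_i inc[i]+dec[i]−1 = 7, with one witness 6, 15, 18, 15, 14, 8, 4.

7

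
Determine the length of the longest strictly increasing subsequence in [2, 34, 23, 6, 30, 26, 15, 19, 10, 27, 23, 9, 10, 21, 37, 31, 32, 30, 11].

One longest increasing subsequence is 2, 6, 15, 19, 27, 31, 32 (positions 1,4,7,8,10,16,17), of length 7; no longer one exists.

7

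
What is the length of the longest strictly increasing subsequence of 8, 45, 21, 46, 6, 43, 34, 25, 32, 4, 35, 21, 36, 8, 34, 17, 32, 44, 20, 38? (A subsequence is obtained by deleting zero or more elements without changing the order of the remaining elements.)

One longest increasing subsequence is 8, 21, 25, 32, 35, 36, 44 (positions 1,3,8,9,11,13,18), of length 7; no longer one exists.

7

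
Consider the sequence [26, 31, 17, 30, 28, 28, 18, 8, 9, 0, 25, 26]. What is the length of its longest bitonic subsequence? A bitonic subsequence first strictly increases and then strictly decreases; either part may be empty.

7

One longest bitonic subsequence is 26, 31, 30, 28, 18, 9, 0 (positions 1,2,4,6,7,9,10): it rises to 31 then falls. Length 7 is optimal.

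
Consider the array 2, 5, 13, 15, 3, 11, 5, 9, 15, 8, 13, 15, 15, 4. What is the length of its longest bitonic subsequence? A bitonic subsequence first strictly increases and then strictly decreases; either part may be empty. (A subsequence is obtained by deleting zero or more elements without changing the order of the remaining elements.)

8

One longest bitonic subsequence is 2, 5, 13, 15, 11, 9, 8, 4 (positions 1,2,3,4,6,8,10,14): it rises to 15 then falls. Length 8 is optimal.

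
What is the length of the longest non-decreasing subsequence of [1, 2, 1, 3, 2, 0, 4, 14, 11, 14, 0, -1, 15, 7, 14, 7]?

7

Scanning left to right, the best length ending at each element is: 1→1, 2→2, 1→2, 3→3, 2→3, 0→1, 4→4, 14→5, 11→5, 14→6, 0→2, -1→1, 15→7, 7→5, 14→7, 7→6.
So the longest non-decreasing subsequence has length 7, e.g. 1, 2, 3, 4, 14, 14, 15.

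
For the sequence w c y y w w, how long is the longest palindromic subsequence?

Using dp[i][j] = 2 + dp[i+1][j−1] if the ends match, else max(dp[i+1][j], dp[i][j−1]):
dp[1][6] = 4. A witness is wyyw at positions 1,3,4,6.

4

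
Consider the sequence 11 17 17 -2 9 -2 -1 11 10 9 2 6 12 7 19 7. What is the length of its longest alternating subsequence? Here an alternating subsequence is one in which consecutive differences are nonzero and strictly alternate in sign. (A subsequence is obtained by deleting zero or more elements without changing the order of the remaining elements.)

11

A longest alternating subsequence is 11, 17, -2, 9, -2, 11, 10, 12, 7, 19, 7 (positions 1,2,4,5,6,8,9,13,14,15,16); its 10 consecutive differences strictly alternate in sign, and length 11 is optimal.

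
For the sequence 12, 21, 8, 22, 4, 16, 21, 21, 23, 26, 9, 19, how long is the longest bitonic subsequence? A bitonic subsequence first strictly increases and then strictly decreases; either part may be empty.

Let inc[i] be the LIS ending at i and dec[i] the longest strictly decreasing subsequence starting at i. inc = [1, 2, 1, 3, 1, 2, 3, 3, 4, 5, 2, 3], dec = [3, 3, 2, 3, 1, 2, 2, 2, 2, 2, 1, 1].
max_i inc[i]+dec[i]−1 = 6, with one witness 12, 21, 22, 23, 26, 19.

6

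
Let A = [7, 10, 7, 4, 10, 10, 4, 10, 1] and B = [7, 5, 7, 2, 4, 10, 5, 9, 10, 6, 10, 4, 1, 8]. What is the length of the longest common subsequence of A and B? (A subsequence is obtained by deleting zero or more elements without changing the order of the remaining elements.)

7

A longest common subsequence is 7, 7, 4, 10, 10, 4, 1 (length 7); the LCS DP confirms no longer common subsequence exists.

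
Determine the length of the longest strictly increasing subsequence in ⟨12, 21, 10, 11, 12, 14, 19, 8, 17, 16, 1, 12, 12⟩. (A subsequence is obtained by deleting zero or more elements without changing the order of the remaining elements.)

5

Let dp[i] be the longest increasing subsequence ending at position i. Then dp = [1, 2, 1, 2, 3, 4, 5, 1, 5, 5, 1, 3, 3].
The maximum is 5; one witness is 10, 11, 12, 14, 19 at positions 3,4,5,6,7.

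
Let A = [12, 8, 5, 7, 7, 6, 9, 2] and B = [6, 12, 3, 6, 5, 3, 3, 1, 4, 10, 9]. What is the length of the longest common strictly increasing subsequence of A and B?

2

For each value that appears in both, track the longest common increasing run ending there.
The best achievable length is 2; one witness is 6, 9 (A-positions 6,7, B-positions 1,11).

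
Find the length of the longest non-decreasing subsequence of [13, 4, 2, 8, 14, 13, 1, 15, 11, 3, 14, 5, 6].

One longest non-decreasing subsequence is 4, 8, 14, 15 (positions 2,4,5,8), of length 4; no longer one exists.

4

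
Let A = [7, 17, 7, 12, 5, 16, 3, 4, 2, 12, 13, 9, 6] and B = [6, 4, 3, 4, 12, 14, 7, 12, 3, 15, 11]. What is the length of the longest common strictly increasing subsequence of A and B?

3

A longest common strictly increasing subsequence is 3, 4, 12 (length 3); it appears in order in both A and B, and no longer such subsequence exists.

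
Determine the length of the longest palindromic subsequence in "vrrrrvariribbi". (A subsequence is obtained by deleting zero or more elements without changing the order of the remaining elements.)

6

One longest palindromic subsequence is rrrrrr (positions 2,3,4,5,8,10); it reads the same forward and backward, and the interval DP gives dp[1][14] = 6.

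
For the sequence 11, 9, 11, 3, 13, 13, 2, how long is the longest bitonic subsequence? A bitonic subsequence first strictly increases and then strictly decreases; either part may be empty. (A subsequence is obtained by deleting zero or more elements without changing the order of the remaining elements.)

4

One longest bitonic subsequence is 11, 9, 3, 2 (positions 1,2,4,7): it rises to 11 then falls. Length 4 is optimal.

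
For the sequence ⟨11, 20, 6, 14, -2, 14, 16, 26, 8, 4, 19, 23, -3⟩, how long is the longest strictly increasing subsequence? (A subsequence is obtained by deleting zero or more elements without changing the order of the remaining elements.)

5

Scanning left to right, the best length ending at each element is: 11→1, 20→2, 6→1, 14→2, -2→1, 14→2, 16→3, 26→4, 8→2, 4→2, 19→4, 23→5, -3→1.
So the longest increasing subsequence has length 5, e.g. 11, 14, 16, 19, 23.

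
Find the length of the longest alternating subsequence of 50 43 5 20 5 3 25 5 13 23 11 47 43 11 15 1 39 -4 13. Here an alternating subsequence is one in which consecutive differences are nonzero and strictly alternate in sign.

15

Track the best alternating length ending on an up-step vs a down-step at each position: up/down = 1/1, 1/2, 1/2, 3/2, 1/4, 1/4, 5/2, 5/6, 7/6, 7/6, 7/8, 9/2, 9/10, 7/10, 11/10, 1/12, 13/10, 1/14, 15/14.
The maximum over both is 15; one such subsequence is 50, 5, 20, 5, 25, 5, 13, 11, 47, 11, 15, 1, 39, -4, 13.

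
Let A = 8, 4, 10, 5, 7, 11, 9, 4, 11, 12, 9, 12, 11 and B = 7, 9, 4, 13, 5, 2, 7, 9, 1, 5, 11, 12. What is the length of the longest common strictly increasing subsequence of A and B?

For each value that appears in both, track the longest common increasing run ending there.
The best achievable length is 6; one witness is 4, 5, 7, 9, 11, 12 (A-positions 2,4,5,7,9,10, B-positions 3,5,7,8,11,12).

6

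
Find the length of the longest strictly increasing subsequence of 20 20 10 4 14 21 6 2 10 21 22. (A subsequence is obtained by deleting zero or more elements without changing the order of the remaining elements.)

One longest increasing subsequence is 4, 6, 10, 21, 22 (positions 4,7,9,10,11), of length 5; no longer one exists.

5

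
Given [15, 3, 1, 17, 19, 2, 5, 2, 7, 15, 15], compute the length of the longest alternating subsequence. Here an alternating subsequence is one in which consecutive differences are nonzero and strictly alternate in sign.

Track the best alternating length ending on an up-step vs a down-step at each position: up/down = 1/1, 1/2, 1/2, 3/1, 3/1, 3/4, 5/4, 3/6, 7/4, 7/4, 7/4.
The maximum over both is 7; one such subsequence is 15, 3, 17, 2, 5, 2, 7.

7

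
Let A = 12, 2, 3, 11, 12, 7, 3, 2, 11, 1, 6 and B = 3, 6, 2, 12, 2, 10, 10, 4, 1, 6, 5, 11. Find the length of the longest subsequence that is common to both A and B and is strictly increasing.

2

A longest common strictly increasing subsequence is 3, 6 (length 2); it appears in order in both A and B, and no longer such subsequence exists.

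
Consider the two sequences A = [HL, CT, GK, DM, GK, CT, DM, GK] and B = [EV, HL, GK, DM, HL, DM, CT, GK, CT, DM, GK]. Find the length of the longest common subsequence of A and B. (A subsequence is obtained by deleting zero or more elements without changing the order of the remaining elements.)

7

Backtracking the LCS table gives one alignment: HL (A1,B2) → GK (A3,B3) → DM (A4,B6) → GK (A5,B8) → CT (A6,B9) → DM (A7,B10) → GK (A8,B11).
So the longest common subsequence has length 7.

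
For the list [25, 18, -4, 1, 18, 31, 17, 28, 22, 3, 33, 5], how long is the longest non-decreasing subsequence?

5

One longest non-decreasing subsequence is -4, 1, 18, 31, 33 (positions 3,4,5,6,11), of length 5; no longer one exists.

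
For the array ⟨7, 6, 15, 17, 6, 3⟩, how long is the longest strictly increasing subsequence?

Let dp[i] be the longest increasing subsequence ending at position i. Then dp = [1, 1, 2, 3, 1, 1].
The maximum is 3; one witness is 7, 15, 17 at positions 1,3,4.

3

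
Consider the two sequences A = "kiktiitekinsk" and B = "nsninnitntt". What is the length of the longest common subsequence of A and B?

4

Backtracking the LCS table gives one alignment: i (A2,B4) → i (A6,B7) → t (A7,B8) → n (A11,B9).
So the longest common subsequence has length 4.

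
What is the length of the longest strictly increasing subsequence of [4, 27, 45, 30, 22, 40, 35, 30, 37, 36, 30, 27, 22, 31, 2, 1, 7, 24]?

Let dp[i] be the longest increasing subsequence ending at position i. Then dp = [1, 2, 3, 3, 2, 4, 4, 3, 5, 5, 3, 3, 2, 4, 1, 1, 2, 3].
The maximum is 5; one witness is 4, 27, 30, 35, 37 at positions 1,2,4,7,9.

5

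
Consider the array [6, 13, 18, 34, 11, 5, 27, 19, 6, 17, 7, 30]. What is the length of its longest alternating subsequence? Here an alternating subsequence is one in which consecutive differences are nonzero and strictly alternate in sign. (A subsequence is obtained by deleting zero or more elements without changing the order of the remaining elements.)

8

A longest alternating subsequence is 6, 13, 11, 27, 6, 17, 7, 30 (positions 1,2,5,7,9,10,11,12); its 7 consecutive differences strictly alternate in sign, and length 8 is optimal.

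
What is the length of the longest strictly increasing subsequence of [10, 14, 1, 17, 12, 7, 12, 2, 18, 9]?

4

Let dp[i] be the longest increasing subsequence ending at position i. Then dp = [1, 2, 1, 3, 2, 2, 3, 2, 4, 3].
The maximum is 4; one witness is 10, 14, 17, 18 at positions 1,2,4,9.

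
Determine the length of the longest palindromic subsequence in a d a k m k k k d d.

Using dp[i][j] = 2 + dp[i+1][j−1] if the ends match, else max(dp[i+1][j], dp[i][j−1]):
dp[1][10] = 6. A witness is dkkkkd at positions 2,4,6,7,8,10.

6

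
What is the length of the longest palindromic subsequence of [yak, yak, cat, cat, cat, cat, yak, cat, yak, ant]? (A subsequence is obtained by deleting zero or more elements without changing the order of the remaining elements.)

One longest palindromic subsequence is yak yak cat cat cat cat yak yak (positions 1,2,3,4,5,6,7,9); it reads the same forward and backward, and the interval DP gives dp[1][10] = 8.

8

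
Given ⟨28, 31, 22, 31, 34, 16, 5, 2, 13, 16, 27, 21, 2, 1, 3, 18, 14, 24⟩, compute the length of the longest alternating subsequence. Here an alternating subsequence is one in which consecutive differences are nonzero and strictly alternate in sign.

A longest alternating subsequence is 28, 31, 22, 31, 5, 13, 2, 18, 14, 24 (positions 1,2,3,4,7,9,13,16,17,18); its 9 consecutive differences strictly alternate in sign, and length 10 is optimal.

10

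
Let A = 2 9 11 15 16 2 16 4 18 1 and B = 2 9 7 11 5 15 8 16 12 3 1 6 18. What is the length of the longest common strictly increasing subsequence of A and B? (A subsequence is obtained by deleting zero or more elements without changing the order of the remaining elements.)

A longest common strictly increasing subsequence is 2, 9, 11, 15, 16, 18 (length 6); it appears in order in both A and B, and no longer such subsequence exists.

6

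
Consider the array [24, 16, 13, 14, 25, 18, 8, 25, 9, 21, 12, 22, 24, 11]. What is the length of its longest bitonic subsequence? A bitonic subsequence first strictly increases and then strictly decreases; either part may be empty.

7

One longest bitonic subsequence is 13, 14, 18, 25, 21, 12, 11 (positions 3,4,6,8,10,11,14): it rises to 25 then falls. Length 7 is optimal.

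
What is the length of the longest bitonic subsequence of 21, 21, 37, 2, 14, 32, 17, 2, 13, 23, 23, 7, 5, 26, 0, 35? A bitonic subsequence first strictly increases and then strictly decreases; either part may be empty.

One longest bitonic subsequence is 21, 37, 32, 17, 13, 7, 5, 0 (positions 1,3,6,7,9,12,13,15): it rises to 37 then falls. Length 8 is optimal.

8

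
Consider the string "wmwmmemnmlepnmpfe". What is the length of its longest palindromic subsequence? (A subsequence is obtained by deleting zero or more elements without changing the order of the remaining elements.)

7

Using dp[i][j] = 2 + dp[i+1][j−1] if the ends match, else max(dp[i+1][j], dp[i][j−1]):
dp[1][17] = 7. A witness is emnpnme at positions 6,7,8,12,13,14,17.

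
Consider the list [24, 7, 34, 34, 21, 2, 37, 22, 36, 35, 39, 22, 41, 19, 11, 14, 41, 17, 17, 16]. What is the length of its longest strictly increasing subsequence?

6

Scanning left to right, the best length ending at each element is: 24→1, 7→1, 34→2, 34→2, 21→2, 2→1, 37→3, 22→3, 36→4, 35→4, 39→5, 22→3, 41→6, 19→2, 11→2, 14→3, 41→6, 17→4, 17→4, 16→4.
So the longest increasing subsequence has length 6, e.g. 7, 21, 22, 36, 39, 41.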